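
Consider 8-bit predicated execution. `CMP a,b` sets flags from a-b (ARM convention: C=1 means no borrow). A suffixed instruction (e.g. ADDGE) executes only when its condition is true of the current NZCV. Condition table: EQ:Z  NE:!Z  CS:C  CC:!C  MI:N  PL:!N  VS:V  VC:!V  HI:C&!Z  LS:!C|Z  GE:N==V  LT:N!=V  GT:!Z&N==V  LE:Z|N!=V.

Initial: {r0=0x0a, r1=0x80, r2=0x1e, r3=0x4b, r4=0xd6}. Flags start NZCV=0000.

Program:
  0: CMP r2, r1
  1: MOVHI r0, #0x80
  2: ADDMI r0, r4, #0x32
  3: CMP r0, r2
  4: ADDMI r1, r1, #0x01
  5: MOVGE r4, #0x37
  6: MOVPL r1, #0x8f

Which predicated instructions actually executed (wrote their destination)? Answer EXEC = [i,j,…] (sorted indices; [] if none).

0: ✓ CMP  NZCV=1001
1: · MOVHI
2: ✓ ADDMI  r0←0x08
3: ✓ CMP  NZCV=1000
4: ✓ ADDMI  r1←0x81
5: · MOVGE
6: · MOVPL

EXEC = [2,4]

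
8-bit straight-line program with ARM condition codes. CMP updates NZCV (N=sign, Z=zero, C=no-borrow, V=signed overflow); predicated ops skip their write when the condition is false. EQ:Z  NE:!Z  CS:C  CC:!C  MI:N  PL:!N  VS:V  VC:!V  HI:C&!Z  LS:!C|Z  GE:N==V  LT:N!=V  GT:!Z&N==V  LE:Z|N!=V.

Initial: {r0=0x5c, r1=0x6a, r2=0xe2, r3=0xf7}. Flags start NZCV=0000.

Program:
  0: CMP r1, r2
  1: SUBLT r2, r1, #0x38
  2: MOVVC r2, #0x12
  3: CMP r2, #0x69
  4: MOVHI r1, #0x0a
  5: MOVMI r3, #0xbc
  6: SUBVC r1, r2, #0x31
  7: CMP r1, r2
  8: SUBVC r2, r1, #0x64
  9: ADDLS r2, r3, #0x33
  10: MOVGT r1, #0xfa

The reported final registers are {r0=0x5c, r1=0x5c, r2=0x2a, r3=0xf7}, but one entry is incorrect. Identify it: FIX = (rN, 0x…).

0: ✓ CMP  NZCV=1001
1: · SUBLT
2: · MOVVC
3: ✓ CMP  NZCV=0011
4: ✓ MOVHI  r1←0x0a
5: · MOVMI
6: · SUBVC
7: ✓ CMP  NZCV=0000
8: ✓ SUBVC  r2←0xa6
9: ✓ ADDLS  r2←0x2a
10: ✓ MOVGT  r1←0xfa

FIX = (r1, 0xfa)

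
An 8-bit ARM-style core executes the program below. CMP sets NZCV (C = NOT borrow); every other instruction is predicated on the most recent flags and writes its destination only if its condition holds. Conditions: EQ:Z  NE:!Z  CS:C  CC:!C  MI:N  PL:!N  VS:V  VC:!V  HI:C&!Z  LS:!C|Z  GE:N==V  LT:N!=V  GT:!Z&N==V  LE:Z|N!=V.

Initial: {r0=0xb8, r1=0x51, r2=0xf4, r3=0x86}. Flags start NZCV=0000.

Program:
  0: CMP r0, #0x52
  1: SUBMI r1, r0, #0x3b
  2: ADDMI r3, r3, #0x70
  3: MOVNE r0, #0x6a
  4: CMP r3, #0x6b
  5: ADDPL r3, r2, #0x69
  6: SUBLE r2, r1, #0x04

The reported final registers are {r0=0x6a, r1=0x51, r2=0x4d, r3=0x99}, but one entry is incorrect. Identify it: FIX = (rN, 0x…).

0: ✓ CMP  NZCV=0011
1: · SUBMI
2: · ADDMI
3: ✓ MOVNE  r0←0x6a
4: ✓ CMP  NZCV=0011
5: ✓ ADDPL  r3←0x5d
6: ✓ SUBLE  r2←0x4d

FIX = (r3, 0x5d)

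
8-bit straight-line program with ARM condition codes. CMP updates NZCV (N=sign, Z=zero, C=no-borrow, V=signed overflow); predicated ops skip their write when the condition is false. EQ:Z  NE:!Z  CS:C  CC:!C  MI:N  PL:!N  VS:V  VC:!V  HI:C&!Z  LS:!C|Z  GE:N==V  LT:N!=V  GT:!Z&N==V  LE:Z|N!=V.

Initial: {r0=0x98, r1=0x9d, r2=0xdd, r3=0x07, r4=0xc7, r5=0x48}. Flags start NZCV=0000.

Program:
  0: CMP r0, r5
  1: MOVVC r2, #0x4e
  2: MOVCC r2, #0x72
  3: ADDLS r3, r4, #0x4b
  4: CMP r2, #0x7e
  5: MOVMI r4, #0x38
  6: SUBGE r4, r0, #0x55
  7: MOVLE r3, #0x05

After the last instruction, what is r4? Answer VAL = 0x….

0: ✓ CMP  NZCV=0011
1: · MOVVC
2: · MOVCC
3: · ADDLS
4: ✓ CMP  NZCV=0011
5: · MOVMI
6: · SUBGE
7: ✓ MOVLE  r3←0x05

VAL = 0xc7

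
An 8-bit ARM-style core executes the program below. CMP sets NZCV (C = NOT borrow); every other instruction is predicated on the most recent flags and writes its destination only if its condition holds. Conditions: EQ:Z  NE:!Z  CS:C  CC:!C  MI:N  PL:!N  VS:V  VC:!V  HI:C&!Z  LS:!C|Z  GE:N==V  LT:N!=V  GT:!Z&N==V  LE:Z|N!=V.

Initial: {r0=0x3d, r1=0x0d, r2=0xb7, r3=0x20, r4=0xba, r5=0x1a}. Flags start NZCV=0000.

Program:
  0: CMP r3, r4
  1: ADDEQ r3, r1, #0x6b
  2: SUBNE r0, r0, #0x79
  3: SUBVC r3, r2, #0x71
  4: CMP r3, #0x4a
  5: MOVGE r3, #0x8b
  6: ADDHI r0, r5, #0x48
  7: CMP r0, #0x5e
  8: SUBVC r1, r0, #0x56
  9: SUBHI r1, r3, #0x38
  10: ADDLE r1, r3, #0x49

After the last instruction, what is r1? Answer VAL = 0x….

0: ✓ CMP  NZCV=0000
1: · ADDEQ
2: ✓ SUBNE  r0←0xc4
3: ✓ SUBVC  r3←0x46
4: ✓ CMP  NZCV=1000
5: · MOVGE
6: · ADDHI
7: ✓ CMP  NZCV=0011
8: · SUBVC
9: ✓ SUBHI  r1←0x0e
10: ✓ ADDLE  r1←0x8f

VAL = 0x8f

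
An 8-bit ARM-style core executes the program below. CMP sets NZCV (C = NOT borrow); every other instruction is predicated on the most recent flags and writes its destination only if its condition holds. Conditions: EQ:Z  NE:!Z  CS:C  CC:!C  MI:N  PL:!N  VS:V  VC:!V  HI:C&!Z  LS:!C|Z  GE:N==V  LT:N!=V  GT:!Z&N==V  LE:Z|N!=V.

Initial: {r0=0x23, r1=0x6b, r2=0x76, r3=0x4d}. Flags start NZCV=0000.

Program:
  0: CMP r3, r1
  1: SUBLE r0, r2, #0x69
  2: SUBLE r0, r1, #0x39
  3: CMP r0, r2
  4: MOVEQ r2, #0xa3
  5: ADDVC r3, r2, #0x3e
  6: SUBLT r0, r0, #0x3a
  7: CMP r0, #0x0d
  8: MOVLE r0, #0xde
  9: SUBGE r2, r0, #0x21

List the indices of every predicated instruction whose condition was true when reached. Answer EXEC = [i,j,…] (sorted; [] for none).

0: ✓ CMP  NZCV=1000
1: ✓ SUBLE  r0←0x0d
2: ✓ SUBLE  r0←0x32
3: ✓ CMP  NZCV=1000
4: · MOVEQ
5: ✓ ADDVC  r3←0xb4
6: ✓ SUBLT  r0←0xf8
7: ✓ CMP  NZCV=1010
8: ✓ MOVLE  r0←0xde
9: · SUBGE

EXEC = [1,2,5,6,8]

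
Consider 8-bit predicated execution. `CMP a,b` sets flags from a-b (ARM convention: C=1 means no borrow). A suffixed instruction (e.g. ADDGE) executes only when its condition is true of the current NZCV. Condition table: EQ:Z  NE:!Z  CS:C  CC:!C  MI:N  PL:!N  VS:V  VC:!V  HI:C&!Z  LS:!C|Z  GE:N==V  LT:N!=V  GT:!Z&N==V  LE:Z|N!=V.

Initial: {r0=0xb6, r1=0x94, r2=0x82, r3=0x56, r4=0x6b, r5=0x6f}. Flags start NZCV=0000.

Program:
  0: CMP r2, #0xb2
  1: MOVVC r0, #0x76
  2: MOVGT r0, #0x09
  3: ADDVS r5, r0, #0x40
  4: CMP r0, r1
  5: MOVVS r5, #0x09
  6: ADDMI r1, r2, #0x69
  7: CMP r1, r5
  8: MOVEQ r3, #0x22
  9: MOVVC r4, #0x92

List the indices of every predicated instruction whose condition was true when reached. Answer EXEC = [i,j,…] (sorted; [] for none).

0: ✓ CMP  NZCV=1000
1: ✓ MOVVC  r0←0x76
2: · MOVGT
3: · ADDVS
4: ✓ CMP  NZCV=1001
5: ✓ MOVVS  r5←0x09
6: ✓ ADDMI  r1←0xeb
7: ✓ CMP  NZCV=1010
8: · MOVEQ
9: ✓ MOVVC  r4←0x92

EXEC = [1,5,6,9]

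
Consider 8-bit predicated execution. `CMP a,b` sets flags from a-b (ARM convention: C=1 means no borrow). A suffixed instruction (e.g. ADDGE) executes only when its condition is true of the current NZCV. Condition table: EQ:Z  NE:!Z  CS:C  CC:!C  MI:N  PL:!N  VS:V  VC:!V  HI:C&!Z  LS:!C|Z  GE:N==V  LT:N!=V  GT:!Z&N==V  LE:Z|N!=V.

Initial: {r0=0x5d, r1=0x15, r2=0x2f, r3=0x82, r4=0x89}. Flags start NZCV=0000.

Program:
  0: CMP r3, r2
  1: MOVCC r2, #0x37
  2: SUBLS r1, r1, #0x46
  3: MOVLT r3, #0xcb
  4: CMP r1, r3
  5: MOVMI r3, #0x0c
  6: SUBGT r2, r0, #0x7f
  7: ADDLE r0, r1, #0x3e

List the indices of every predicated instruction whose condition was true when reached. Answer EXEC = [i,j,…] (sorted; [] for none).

EXEC = [3,6]

0: ✓ CMP  NZCV=0011
1: · MOVCC
2: · SUBLS
3: ✓ MOVLT  r3←0xcb
4: ✓ CMP  NZCV=0000
5: · MOVMI
6: ✓ SUBGT  r2←0xde
7: · ADDLE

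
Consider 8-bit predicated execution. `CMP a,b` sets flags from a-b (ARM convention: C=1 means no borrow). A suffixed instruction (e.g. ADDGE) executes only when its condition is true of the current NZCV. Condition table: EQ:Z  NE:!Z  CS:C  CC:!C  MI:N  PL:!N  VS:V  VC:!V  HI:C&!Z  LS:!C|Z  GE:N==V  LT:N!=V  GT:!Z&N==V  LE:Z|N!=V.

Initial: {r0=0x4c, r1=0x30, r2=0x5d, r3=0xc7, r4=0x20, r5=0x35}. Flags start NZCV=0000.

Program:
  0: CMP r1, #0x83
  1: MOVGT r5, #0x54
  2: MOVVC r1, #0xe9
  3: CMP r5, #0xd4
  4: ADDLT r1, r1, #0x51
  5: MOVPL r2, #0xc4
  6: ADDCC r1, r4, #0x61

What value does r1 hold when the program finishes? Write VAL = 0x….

0: ✓ CMP  NZCV=1001
1: ✓ MOVGT  r5←0x54
2: · MOVVC
3: ✓ CMP  NZCV=1001
4: · ADDLT
5: · MOVPL
6: ✓ ADDCC  r1←0x81

VAL = 0x81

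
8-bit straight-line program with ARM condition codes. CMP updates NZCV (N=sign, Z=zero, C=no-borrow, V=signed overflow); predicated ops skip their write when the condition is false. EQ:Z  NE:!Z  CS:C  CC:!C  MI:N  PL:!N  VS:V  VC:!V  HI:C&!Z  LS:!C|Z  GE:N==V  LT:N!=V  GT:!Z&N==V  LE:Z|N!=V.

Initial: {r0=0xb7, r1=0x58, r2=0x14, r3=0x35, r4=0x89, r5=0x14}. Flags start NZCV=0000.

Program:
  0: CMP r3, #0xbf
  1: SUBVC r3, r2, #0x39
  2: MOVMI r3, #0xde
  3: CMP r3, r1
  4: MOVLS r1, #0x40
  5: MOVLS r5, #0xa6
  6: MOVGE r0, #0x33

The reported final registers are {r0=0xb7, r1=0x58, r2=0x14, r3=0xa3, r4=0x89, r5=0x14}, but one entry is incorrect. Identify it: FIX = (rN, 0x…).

[0] flags=0000 → (cmp)
[1] flags=0000 VC?T → r3=0xdb
[2] flags=0000 MI?F → skip
[3] flags=1010 → (cmp)
[4] flags=1010 LS?F → skip
[5] flags=1010 LS?F → skip
[6] flags=1010 GE?F → skip

FIX = (r3, 0xdb)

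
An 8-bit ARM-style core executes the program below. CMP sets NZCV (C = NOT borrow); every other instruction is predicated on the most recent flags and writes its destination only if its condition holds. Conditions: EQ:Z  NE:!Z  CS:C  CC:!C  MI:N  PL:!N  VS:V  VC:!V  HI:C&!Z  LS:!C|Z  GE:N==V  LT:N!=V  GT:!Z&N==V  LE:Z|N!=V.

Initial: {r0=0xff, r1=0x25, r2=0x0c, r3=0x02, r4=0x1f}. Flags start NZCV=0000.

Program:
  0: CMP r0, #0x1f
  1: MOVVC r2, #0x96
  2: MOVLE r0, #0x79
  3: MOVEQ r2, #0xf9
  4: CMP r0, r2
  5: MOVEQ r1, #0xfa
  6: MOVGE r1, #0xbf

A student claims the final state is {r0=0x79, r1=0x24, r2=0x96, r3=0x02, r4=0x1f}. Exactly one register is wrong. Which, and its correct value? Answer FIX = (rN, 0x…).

FIX = (r1, 0xbf)

[0] flags=1010 → (cmp)
[1] flags=1010 VC?T → r2=0x96
[2] flags=1010 LE?T → r0=0x79
[3] flags=1010 EQ?F → skip
[4] flags=1001 → (cmp)
[5] flags=1001 EQ?F → skip
[6] flags=1001 GE?T → r1=0xbf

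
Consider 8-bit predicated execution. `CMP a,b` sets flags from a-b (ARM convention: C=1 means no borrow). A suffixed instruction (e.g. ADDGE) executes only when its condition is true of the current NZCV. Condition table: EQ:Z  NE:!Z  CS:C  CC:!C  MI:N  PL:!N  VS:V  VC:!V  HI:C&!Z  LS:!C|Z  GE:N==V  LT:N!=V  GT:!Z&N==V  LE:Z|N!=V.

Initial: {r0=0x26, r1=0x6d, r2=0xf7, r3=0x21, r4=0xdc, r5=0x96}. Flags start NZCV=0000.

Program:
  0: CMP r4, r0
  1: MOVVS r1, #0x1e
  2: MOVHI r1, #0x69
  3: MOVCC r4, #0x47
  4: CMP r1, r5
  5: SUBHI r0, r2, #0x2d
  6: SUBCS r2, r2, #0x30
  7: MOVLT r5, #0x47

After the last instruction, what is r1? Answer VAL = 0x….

VAL = 0x69

[0] flags=1010 → (cmp)
[1] flags=1010 VS?F → skip
[2] flags=1010 HI?T → r1=0x69
[3] flags=1010 CC?F → skip
[4] flags=1001 → (cmp)
[5] flags=1001 HI?F → skip
[6] flags=1001 CS?F → skip
[7] flags=1001 LT?F → skip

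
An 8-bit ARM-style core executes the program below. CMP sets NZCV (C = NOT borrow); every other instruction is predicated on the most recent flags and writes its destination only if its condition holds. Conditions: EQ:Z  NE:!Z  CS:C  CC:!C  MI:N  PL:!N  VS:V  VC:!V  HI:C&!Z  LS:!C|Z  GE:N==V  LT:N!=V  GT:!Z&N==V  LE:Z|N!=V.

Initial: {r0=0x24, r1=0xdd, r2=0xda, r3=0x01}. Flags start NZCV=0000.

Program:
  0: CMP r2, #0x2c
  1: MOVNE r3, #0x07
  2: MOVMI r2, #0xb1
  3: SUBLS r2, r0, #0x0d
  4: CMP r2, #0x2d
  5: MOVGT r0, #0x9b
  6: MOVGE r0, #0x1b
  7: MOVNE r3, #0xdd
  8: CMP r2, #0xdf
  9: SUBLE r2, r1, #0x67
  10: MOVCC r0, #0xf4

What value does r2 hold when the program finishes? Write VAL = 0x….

0: ✓ CMP  NZCV=1010
1: ✓ MOVNE  r3←0x07
2: ✓ MOVMI  r2←0xb1
3: · SUBLS
4: ✓ CMP  NZCV=1010
5: · MOVGT
6: · MOVGE
7: ✓ MOVNE  r3←0xdd
8: ✓ CMP  NZCV=1000
9: ✓ SUBLE  r2←0x76
10: ✓ MOVCC  r0←0xf4

VAL = 0x76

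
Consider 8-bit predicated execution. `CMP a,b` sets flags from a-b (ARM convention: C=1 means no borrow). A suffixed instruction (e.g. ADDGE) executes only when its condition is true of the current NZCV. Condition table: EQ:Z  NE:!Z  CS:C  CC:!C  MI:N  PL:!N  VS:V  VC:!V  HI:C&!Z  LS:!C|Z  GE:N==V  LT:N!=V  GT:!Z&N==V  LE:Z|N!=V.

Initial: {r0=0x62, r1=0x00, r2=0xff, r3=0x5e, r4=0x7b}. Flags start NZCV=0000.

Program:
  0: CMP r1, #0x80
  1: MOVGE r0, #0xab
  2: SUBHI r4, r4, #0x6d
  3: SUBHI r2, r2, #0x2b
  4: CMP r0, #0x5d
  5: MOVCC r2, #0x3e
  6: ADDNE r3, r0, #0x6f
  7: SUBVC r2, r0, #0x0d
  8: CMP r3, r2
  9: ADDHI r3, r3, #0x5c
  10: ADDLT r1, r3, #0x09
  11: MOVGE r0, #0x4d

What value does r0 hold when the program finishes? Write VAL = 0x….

[0] flags=1001 → (cmp)
[1] flags=1001 GE?T → r0=0xab
[2] flags=1001 HI?F → skip
[3] flags=1001 HI?F → skip
[4] flags=0011 → (cmp)
[5] flags=0011 CC?F → skip
[6] flags=0011 NE?T → r3=0x1a
[7] flags=0011 VC?F → skip
[8] flags=0000 → (cmp)
[9] flags=0000 HI?F → skip
[10] flags=0000 LT?F → skip
[11] flags=0000 GE?T → r0=0x4d

VAL = 0x4d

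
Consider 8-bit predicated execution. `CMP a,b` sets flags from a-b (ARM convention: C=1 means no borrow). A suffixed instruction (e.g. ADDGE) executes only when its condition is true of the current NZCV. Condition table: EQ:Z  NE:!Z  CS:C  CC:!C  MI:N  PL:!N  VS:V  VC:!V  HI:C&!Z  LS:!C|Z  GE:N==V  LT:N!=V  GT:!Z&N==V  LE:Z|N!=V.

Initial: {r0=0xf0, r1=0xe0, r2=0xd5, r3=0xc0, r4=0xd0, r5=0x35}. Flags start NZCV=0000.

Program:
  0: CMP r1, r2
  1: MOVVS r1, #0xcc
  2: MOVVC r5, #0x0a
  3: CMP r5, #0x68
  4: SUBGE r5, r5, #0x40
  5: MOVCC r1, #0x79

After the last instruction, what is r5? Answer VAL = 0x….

VAL = 0x0a

0: ✓ CMP  NZCV=0010
1: · MOVVS
2: ✓ MOVVC  r5←0x0a
3: ✓ CMP  NZCV=1000
4: · SUBGE
5: ✓ MOVCC  r1←0x79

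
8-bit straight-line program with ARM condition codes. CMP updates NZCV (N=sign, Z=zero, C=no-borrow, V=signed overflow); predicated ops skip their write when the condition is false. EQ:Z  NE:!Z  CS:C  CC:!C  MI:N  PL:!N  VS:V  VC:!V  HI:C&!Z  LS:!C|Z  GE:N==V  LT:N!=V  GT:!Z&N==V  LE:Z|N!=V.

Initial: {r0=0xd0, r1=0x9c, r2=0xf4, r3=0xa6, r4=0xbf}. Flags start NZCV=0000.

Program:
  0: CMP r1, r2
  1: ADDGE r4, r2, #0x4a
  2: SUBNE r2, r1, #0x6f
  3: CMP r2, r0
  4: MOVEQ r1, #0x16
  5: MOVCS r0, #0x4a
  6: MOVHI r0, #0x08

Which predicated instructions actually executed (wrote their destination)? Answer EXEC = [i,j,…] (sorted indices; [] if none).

[0] flags=1000 → (cmp)
[1] flags=1000 GE?F → skip
[2] flags=1000 NE?T → r2=0x2d
[3] flags=0000 → (cmp)
[4] flags=0000 EQ?F → skip
[5] flags=0000 CS?F → skip
[6] flags=0000 HI?F → skip

EXEC = [2]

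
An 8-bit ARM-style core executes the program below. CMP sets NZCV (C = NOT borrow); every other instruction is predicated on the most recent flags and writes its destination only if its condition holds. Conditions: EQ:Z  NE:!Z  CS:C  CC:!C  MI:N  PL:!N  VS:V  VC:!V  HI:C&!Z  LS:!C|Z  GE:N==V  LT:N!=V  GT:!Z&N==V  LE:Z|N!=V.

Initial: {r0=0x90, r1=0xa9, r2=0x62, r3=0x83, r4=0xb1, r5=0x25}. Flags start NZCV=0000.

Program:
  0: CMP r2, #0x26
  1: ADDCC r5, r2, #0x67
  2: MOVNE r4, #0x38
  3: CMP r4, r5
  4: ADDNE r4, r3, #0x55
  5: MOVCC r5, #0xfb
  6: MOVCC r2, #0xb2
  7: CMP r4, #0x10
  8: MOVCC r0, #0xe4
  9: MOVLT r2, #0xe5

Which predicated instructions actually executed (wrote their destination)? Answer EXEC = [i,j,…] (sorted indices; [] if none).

EXEC = [2,4,9]

0: ✓ CMP  NZCV=0010
1: · ADDCC
2: ✓ MOVNE  r4←0x38
3: ✓ CMP  NZCV=0010
4: ✓ ADDNE  r4←0xd8
5: · MOVCC
6: · MOVCC
7: ✓ CMP  NZCV=1010
8: · MOVCC
9: ✓ MOVLT  r2←0xe5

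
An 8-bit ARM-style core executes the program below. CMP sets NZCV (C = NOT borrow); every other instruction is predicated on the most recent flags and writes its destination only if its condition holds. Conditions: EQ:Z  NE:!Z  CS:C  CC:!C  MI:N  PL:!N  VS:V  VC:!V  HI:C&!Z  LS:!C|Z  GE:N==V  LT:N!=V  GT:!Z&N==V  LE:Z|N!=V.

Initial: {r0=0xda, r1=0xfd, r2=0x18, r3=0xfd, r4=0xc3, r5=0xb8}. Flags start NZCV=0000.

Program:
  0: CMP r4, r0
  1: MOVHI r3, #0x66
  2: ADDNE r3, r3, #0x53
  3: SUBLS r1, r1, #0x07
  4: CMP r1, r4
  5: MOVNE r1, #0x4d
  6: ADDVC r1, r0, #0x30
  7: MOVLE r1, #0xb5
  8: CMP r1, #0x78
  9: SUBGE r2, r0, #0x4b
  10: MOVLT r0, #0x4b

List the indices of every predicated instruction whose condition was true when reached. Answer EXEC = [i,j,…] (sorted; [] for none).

0: ✓ CMP  NZCV=1000
1: · MOVHI
2: ✓ ADDNE  r3←0x50
3: ✓ SUBLS  r1←0xf6
4: ✓ CMP  NZCV=0010
5: ✓ MOVNE  r1←0x4d
6: ✓ ADDVC  r1←0x0a
7: · MOVLE
8: ✓ CMP  NZCV=1000
9: · SUBGE
10: ✓ MOVLT  r0←0x4b

EXEC = [2,3,5,6,10]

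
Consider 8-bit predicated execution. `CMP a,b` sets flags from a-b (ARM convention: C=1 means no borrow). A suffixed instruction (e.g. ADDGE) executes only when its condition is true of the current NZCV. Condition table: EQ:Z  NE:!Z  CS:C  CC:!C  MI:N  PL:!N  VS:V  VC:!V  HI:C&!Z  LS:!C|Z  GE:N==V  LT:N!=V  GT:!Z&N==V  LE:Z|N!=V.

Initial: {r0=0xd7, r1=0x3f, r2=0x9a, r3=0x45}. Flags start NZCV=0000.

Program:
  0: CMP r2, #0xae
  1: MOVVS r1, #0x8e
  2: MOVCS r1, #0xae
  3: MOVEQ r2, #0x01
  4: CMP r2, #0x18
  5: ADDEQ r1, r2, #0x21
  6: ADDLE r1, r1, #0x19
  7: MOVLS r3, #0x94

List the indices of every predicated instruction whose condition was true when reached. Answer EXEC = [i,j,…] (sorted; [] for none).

[0] flags=1000 → (cmp)
[1] flags=1000 VS?F → skip
[2] flags=1000 CS?F → skip
[3] flags=1000 EQ?F → skip
[4] flags=1010 → (cmp)
[5] flags=1010 EQ?F → skip
[6] flags=1010 LE?T → r1=0x58
[7] flags=1010 LS?F → skip

EXEC = [6]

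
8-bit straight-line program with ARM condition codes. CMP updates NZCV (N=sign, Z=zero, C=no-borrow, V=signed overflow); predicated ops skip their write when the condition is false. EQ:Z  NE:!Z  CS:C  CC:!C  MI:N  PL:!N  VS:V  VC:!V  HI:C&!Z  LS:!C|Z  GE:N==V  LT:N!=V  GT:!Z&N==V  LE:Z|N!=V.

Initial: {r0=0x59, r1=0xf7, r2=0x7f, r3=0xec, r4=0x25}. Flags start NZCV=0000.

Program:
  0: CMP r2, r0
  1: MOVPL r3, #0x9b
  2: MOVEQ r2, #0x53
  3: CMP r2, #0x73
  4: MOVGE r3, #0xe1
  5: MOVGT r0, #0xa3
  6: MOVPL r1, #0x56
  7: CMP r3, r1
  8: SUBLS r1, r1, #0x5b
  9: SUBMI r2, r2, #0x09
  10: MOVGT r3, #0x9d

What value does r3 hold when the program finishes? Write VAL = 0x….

0: ✓ CMP  NZCV=0010
1: ✓ MOVPL  r3←0x9b
2: · MOVEQ
3: ✓ CMP  NZCV=0010
4: ✓ MOVGE  r3←0xe1
5: ✓ MOVGT  r0←0xa3
6: ✓ MOVPL  r1←0x56
7: ✓ CMP  NZCV=1010
8: · SUBLS
9: ✓ SUBMI  r2←0x76
10: · MOVGT

VAL = 0xe1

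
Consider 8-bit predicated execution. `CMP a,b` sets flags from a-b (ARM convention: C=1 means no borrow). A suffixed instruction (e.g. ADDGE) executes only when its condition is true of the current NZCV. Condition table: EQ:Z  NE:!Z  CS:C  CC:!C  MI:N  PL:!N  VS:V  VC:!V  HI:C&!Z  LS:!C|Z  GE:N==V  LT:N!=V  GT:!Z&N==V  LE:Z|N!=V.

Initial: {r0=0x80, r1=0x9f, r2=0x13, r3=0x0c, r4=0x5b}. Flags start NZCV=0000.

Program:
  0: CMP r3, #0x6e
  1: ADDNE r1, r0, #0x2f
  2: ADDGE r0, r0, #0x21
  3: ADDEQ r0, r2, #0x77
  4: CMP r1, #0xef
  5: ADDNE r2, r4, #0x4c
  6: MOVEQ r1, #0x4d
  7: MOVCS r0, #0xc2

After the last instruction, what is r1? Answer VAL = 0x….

0: ✓ CMP  NZCV=1000
1: ✓ ADDNE  r1←0xaf
2: · ADDGE
3: · ADDEQ
4: ✓ CMP  NZCV=1000
5: ✓ ADDNE  r2←0xa7
6: · MOVEQ
7: · MOVCS

VAL = 0xaf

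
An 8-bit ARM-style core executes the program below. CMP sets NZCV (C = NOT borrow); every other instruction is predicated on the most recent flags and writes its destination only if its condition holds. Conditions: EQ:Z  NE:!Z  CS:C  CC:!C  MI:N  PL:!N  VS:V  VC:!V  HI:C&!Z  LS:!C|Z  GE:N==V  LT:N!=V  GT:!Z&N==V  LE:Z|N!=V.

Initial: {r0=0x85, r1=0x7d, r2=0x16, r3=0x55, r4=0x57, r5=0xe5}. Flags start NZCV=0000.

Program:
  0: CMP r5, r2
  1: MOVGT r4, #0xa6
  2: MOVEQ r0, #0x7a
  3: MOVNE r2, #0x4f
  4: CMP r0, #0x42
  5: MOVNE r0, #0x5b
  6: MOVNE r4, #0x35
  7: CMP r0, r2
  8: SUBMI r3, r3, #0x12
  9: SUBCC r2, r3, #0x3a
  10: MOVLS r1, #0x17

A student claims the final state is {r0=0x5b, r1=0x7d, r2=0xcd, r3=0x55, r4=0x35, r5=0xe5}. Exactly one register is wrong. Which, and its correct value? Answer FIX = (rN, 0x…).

FIX = (r2, 0x4f)

0: ✓ CMP  NZCV=1010
1: · MOVGT
2: · MOVEQ
3: ✓ MOVNE  r2←0x4f
4: ✓ CMP  NZCV=0011
5: ✓ MOVNE  r0←0x5b
6: ✓ MOVNE  r4←0x35
7: ✓ CMP  NZCV=0010
8: · SUBMI
9: · SUBCC
10: · MOVLS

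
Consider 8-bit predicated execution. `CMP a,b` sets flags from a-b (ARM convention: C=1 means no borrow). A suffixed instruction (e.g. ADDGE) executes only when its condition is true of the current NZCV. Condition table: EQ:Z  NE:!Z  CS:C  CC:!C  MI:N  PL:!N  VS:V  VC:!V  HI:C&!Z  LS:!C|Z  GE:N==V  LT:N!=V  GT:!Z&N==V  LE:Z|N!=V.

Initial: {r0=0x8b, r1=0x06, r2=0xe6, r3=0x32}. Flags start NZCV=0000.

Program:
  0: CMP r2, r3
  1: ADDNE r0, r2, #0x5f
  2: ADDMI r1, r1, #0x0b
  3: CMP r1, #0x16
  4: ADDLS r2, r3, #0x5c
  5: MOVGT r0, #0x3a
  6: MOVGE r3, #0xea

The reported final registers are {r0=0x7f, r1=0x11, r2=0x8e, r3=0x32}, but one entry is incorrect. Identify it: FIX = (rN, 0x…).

FIX = (r0, 0x45)

0: ✓ CMP  NZCV=1010
1: ✓ ADDNE  r0←0x45
2: ✓ ADDMI  r1←0x11
3: ✓ CMP  NZCV=1000
4: ✓ ADDLS  r2←0x8e
5: · MOVGT
6: · MOVGE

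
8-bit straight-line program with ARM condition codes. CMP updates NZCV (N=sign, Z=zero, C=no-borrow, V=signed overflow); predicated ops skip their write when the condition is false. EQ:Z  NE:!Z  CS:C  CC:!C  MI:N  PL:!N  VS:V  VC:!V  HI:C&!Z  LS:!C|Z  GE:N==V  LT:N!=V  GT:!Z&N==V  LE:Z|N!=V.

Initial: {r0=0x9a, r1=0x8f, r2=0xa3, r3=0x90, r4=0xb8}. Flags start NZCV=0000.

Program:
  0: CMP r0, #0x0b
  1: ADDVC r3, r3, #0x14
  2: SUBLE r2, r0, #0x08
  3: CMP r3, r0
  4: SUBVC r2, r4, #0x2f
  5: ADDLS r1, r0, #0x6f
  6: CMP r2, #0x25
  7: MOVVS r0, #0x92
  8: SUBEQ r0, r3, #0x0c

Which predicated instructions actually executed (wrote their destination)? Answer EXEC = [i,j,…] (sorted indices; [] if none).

[0] flags=1010 → (cmp)
[1] flags=1010 VC?T → r3=0xa4
[2] flags=1010 LE?T → r2=0x92
[3] flags=0010 → (cmp)
[4] flags=0010 VC?T → r2=0x89
[5] flags=0010 LS?F → skip
[6] flags=0011 → (cmp)
[7] flags=0011 VS?T → r0=0x92
[8] flags=0011 EQ?F → skip

EXEC = [1,2,4,7]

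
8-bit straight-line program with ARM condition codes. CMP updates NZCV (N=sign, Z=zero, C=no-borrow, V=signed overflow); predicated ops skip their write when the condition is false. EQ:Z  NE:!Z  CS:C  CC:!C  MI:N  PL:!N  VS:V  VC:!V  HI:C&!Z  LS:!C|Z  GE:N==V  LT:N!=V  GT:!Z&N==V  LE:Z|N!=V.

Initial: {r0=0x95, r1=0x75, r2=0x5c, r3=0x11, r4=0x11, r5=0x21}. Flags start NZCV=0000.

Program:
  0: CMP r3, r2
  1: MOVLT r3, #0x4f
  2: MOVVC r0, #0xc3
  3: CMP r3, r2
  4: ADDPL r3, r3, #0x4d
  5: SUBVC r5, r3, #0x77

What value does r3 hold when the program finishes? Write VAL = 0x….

VAL = 0x4f

[0] flags=1000 → (cmp)
[1] flags=1000 LT?T → r3=0x4f
[2] flags=1000 VC?T → r0=0xc3
[3] flags=1000 → (cmp)
[4] flags=1000 PL?F → skip
[5] flags=1000 VC?T → r5=0xd8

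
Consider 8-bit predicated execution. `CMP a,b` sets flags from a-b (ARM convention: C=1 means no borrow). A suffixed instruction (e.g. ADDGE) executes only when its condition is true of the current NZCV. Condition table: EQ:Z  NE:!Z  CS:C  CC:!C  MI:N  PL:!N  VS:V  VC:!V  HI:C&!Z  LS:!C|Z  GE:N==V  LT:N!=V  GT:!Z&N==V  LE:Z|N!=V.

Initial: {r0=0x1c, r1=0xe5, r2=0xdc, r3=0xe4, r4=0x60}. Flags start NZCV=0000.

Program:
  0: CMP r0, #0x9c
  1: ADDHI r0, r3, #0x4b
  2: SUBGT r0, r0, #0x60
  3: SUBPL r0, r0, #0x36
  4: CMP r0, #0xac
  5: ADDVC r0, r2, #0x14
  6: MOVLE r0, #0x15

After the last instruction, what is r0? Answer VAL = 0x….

0: ✓ CMP  NZCV=1001
1: · ADDHI
2: ✓ SUBGT  r0←0xbc
3: · SUBPL
4: ✓ CMP  NZCV=0010
5: ✓ ADDVC  r0←0xf0
6: · MOVLE

VAL = 0xf0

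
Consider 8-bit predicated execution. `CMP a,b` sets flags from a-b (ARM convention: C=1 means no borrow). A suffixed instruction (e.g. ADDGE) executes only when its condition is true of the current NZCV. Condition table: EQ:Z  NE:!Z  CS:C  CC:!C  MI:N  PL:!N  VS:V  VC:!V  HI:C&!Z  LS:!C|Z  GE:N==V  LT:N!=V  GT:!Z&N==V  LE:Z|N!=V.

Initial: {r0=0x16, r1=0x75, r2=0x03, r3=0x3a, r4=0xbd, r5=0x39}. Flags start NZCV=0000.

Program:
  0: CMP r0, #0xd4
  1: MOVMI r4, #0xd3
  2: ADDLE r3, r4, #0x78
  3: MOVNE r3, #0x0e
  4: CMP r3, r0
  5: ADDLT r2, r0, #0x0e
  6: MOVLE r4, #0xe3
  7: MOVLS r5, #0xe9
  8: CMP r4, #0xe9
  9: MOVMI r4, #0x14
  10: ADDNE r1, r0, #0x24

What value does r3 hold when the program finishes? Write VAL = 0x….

0: ✓ CMP  NZCV=0000
1: · MOVMI
2: · ADDLE
3: ✓ MOVNE  r3←0x0e
4: ✓ CMP  NZCV=1000
5: ✓ ADDLT  r2←0x24
6: ✓ MOVLE  r4←0xe3
7: ✓ MOVLS  r5←0xe9
8: ✓ CMP  NZCV=1000
9: ✓ MOVMI  r4←0x14
10: ✓ ADDNE  r1←0x3a

VAL = 0x0e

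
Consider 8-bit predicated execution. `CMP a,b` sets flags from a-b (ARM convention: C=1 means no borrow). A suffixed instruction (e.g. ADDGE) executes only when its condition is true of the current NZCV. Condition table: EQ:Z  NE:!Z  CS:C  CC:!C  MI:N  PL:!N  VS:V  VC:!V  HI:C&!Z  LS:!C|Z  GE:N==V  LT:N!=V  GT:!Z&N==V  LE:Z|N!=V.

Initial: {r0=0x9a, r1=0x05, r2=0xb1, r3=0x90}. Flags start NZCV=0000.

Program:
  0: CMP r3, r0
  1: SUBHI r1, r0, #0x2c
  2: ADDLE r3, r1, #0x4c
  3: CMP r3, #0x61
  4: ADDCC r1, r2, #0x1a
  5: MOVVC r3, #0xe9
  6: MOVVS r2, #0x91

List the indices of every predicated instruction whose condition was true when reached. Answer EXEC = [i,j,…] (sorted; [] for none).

EXEC = [2,4,5]

0: ✓ CMP  NZCV=1000
1: · SUBHI
2: ✓ ADDLE  r3←0x51
3: ✓ CMP  NZCV=1000
4: ✓ ADDCC  r1←0xcb
5: ✓ MOVVC  r3←0xe9
6: · MOVVS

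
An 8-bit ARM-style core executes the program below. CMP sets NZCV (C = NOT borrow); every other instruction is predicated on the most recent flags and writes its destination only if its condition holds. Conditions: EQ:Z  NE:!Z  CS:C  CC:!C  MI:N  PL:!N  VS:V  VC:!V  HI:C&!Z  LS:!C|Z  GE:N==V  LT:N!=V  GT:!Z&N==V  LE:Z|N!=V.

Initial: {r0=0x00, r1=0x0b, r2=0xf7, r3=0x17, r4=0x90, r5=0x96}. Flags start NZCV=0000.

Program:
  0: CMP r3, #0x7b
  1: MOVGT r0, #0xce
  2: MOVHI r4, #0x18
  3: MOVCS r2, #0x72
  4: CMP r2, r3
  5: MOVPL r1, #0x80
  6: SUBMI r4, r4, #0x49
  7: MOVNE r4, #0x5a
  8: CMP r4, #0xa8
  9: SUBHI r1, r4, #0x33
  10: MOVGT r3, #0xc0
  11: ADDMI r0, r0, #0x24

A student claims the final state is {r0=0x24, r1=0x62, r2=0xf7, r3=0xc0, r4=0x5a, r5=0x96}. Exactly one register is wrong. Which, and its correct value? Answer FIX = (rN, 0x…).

0: ✓ CMP  NZCV=1000
1: · MOVGT
2: · MOVHI
3: · MOVCS
4: ✓ CMP  NZCV=1010
5: · MOVPL
6: ✓ SUBMI  r4←0x47
7: ✓ MOVNE  r4←0x5a
8: ✓ CMP  NZCV=1001
9: · SUBHI
10: ✓ MOVGT  r3←0xc0
11: ✓ ADDMI  r0←0x24

FIX = (r1, 0x0b)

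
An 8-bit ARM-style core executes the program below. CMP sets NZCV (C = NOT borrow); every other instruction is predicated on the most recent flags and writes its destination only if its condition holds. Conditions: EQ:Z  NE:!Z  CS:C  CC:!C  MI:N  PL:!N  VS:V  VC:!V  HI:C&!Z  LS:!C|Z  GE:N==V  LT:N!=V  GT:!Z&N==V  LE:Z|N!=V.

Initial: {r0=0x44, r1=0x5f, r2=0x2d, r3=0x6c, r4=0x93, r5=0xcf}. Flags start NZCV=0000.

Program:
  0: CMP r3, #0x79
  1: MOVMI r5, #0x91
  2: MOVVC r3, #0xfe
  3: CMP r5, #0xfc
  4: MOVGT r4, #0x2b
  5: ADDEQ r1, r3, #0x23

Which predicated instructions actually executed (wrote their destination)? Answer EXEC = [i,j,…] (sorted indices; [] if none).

0: ✓ CMP  NZCV=1000
1: ✓ MOVMI  r5←0x91
2: ✓ MOVVC  r3←0xfe
3: ✓ CMP  NZCV=1000
4: · MOVGT
5: · ADDEQ

EXEC = [1,2]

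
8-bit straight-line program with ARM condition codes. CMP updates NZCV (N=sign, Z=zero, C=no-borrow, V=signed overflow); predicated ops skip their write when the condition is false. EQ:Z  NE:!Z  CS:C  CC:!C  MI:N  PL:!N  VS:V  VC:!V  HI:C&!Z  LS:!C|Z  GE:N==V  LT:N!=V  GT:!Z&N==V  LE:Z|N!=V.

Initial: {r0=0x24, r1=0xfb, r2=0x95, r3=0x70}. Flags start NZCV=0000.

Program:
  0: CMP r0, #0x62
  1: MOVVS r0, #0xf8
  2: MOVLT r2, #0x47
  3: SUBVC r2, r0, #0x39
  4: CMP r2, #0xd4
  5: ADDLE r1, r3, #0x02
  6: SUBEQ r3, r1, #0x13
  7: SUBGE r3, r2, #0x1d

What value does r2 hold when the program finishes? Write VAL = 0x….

VAL = 0xeb

0: ✓ CMP  NZCV=1000
1: · MOVVS
2: ✓ MOVLT  r2←0x47
3: ✓ SUBVC  r2←0xeb
4: ✓ CMP  NZCV=0010
5: · ADDLE
6: · SUBEQ
7: ✓ SUBGE  r3←0xce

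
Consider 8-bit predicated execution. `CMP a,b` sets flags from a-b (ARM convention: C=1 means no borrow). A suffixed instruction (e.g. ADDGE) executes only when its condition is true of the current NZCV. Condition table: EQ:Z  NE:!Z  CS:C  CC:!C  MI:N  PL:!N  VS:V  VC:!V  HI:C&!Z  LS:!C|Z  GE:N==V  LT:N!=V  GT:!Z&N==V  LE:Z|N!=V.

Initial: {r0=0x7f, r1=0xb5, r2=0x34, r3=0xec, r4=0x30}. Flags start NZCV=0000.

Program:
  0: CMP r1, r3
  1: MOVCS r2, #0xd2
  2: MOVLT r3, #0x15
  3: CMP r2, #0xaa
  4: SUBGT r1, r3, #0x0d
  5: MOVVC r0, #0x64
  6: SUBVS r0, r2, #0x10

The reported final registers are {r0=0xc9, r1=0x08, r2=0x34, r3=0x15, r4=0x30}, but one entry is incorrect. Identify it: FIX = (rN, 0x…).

[0] flags=1000 → (cmp)
[1] flags=1000 CS?F → skip
[2] flags=1000 LT?T → r3=0x15
[3] flags=1001 → (cmp)
[4] flags=1001 GT?T → r1=0x08
[5] flags=1001 VC?F → skip
[6] flags=1001 VS?T → r0=0x24

FIX = (r0, 0x24)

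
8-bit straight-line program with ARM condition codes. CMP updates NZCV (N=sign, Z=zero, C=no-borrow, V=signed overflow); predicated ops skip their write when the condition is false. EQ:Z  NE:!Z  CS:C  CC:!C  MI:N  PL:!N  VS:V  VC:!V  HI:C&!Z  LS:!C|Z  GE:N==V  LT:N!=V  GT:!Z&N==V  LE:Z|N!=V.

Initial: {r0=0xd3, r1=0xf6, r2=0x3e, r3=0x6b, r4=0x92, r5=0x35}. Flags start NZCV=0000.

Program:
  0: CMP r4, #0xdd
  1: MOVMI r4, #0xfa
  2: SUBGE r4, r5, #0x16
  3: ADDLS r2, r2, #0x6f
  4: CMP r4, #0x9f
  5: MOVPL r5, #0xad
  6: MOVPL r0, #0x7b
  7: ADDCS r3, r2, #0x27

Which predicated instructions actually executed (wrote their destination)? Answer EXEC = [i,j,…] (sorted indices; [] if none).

EXEC = [1,3,5,6,7]

[0] flags=1000 → (cmp)
[1] flags=1000 MI?T → r4=0xfa
[2] flags=1000 GE?F → skip
[3] flags=1000 LS?T → r2=0xad
[4] flags=0010 → (cmp)
[5] flags=0010 PL?T → r5=0xad
[6] flags=0010 PL?T → r0=0x7b
[7] flags=0010 CS?T → r3=0xd4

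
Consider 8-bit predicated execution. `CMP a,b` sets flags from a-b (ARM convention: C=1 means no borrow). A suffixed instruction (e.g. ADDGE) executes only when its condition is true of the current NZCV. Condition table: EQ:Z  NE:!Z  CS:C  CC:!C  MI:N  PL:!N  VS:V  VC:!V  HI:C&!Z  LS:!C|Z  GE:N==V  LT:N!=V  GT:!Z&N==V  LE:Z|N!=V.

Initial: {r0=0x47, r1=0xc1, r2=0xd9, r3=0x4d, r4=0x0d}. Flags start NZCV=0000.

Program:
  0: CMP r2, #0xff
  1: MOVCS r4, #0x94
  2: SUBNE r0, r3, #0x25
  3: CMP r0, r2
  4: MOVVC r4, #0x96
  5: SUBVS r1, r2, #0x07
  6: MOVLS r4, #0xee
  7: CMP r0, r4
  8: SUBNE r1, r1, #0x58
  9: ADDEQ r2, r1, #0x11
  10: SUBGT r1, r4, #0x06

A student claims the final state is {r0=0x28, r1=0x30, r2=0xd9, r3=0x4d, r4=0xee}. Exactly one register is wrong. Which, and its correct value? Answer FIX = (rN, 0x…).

[0] flags=1000 → (cmp)
[1] flags=1000 CS?F → skip
[2] flags=1000 NE?T → r0=0x28
[3] flags=0000 → (cmp)
[4] flags=0000 VC?T → r4=0x96
[5] flags=0000 VS?F → skip
[6] flags=0000 LS?T → r4=0xee
[7] flags=0000 → (cmp)
[8] flags=0000 NE?T → r1=0x69
[9] flags=0000 EQ?F → skip
[10] flags=0000 GT?T → r1=0xe8

FIX = (r1, 0xe8)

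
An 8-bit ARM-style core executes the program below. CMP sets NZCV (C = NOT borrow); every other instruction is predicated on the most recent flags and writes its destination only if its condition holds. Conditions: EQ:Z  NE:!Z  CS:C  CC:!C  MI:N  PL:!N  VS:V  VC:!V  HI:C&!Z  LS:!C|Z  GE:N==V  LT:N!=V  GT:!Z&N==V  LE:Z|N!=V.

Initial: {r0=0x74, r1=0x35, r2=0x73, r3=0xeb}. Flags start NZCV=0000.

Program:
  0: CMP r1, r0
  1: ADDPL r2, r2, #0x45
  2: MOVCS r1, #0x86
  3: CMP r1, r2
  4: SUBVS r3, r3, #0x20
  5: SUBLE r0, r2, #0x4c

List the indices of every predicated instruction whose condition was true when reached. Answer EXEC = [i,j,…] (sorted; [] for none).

EXEC = [5]

[0] flags=1000 → (cmp)
[1] flags=1000 PL?F → skip
[2] flags=1000 CS?F → skip
[3] flags=1000 → (cmp)
[4] flags=1000 VS?F → skip
[5] flags=1000 LE?T → r0=0x27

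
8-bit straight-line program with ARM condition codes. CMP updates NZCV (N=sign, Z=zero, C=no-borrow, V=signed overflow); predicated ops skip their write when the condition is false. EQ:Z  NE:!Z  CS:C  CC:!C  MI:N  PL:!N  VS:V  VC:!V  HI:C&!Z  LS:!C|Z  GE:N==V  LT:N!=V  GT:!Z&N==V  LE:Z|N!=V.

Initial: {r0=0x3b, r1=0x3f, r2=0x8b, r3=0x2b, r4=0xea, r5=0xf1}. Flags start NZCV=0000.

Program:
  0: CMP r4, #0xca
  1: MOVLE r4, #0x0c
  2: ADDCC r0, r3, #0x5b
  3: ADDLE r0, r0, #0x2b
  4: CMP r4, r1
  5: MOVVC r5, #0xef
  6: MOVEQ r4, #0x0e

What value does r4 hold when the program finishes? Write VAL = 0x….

VAL = 0xea

0: ✓ CMP  NZCV=0010
1: · MOVLE
2: · ADDCC
3: · ADDLE
4: ✓ CMP  NZCV=1010
5: ✓ MOVVC  r5←0xef
6: · MOVEQ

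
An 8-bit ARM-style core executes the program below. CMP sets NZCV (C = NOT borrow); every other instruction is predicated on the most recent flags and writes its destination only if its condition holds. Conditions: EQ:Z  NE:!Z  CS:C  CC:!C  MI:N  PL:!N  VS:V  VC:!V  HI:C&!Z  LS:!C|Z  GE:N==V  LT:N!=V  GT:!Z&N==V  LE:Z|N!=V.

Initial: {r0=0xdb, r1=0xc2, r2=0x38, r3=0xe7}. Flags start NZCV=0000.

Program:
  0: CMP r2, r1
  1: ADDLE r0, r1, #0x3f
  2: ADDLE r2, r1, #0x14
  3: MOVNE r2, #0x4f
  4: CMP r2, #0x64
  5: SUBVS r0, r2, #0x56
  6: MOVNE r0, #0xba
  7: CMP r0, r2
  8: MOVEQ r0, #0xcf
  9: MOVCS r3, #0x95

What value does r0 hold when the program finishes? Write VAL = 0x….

0: ✓ CMP  NZCV=0000
1: · ADDLE
2: · ADDLE
3: ✓ MOVNE  r2←0x4f
4: ✓ CMP  NZCV=1000
5: · SUBVS
6: ✓ MOVNE  r0←0xba
7: ✓ CMP  NZCV=0011
8: · MOVEQ
9: ✓ MOVCS  r3←0x95

VAL = 0xba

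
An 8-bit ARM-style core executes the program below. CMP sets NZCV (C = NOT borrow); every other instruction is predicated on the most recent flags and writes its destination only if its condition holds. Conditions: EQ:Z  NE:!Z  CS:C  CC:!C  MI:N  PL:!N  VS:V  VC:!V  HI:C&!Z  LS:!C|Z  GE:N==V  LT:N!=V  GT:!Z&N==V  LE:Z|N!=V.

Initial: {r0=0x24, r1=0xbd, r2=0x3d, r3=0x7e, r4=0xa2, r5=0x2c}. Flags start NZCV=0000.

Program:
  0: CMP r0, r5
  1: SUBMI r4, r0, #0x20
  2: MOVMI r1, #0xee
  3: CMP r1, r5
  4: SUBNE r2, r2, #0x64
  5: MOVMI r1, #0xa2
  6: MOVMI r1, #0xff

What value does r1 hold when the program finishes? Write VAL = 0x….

VAL = 0xff

[0] flags=1000 → (cmp)
[1] flags=1000 MI?T → r4=0x04
[2] flags=1000 MI?T → r1=0xee
[3] flags=1010 → (cmp)
[4] flags=1010 NE?T → r2=0xd9
[5] flags=1010 MI?T → r1=0xa2
[6] flags=1010 MI?T → r1=0xff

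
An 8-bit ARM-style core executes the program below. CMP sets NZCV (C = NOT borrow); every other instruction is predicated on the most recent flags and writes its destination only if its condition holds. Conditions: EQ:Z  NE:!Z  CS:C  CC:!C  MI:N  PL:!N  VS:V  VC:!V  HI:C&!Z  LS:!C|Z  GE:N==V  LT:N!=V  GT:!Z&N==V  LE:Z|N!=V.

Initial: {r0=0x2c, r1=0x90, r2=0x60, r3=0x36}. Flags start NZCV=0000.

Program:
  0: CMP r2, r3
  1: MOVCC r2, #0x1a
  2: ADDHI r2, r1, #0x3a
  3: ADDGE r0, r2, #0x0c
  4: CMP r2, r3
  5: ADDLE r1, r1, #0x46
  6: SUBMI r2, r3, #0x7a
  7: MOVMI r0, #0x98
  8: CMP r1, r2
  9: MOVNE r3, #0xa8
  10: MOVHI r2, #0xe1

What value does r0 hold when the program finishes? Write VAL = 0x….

VAL = 0x98

[0] flags=0010 → (cmp)
[1] flags=0010 CC?F → skip
[2] flags=0010 HI?T → r2=0xca
[3] flags=0010 GE?T → r0=0xd6
[4] flags=1010 → (cmp)
[5] flags=1010 LE?T → r1=0xd6
[6] flags=1010 MI?T → r2=0xbc
[7] flags=1010 MI?T → r0=0x98
[8] flags=0010 → (cmp)
[9] flags=0010 NE?T → r3=0xa8
[10] flags=0010 HI?T → r2=0xe1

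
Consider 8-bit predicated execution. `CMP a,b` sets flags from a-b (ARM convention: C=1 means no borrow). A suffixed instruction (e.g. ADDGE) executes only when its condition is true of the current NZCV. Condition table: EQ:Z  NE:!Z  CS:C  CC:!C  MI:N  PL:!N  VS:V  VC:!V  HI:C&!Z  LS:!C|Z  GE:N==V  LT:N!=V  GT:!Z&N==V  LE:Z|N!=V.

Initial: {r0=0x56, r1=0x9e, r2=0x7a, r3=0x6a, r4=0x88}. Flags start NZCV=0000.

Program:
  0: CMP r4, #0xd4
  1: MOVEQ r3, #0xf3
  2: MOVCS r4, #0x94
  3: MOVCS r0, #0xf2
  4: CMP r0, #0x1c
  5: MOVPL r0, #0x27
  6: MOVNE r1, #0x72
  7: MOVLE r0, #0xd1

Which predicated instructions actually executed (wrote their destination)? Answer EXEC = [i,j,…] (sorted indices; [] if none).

[0] flags=1000 → (cmp)
[1] flags=1000 EQ?F → skip
[2] flags=1000 CS?F → skip
[3] flags=1000 CS?F → skip
[4] flags=0010 → (cmp)
[5] flags=0010 PL?T → r0=0x27
[6] flags=0010 NE?T → r1=0x72
[7] flags=0010 LE?F → skip

EXEC = [5,6]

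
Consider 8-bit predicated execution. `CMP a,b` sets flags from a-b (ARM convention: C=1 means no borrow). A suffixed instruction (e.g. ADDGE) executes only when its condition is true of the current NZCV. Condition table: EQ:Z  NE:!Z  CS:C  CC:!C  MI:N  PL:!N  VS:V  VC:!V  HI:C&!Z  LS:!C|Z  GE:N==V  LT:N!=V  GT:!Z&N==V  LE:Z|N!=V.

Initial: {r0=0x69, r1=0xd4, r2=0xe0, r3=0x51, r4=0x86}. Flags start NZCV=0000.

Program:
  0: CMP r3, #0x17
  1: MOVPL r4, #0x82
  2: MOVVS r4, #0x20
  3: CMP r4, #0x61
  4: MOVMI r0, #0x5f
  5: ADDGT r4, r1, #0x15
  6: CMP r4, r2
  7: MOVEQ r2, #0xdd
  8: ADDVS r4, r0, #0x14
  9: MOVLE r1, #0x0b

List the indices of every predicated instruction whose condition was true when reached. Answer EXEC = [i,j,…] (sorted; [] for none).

[0] flags=0010 → (cmp)
[1] flags=0010 PL?T → r4=0x82
[2] flags=0010 VS?F → skip
[3] flags=0011 → (cmp)
[4] flags=0011 MI?F → skip
[5] flags=0011 GT?F → skip
[6] flags=1000 → (cmp)
[7] flags=1000 EQ?F → skip
[8] flags=1000 VS?F → skip
[9] flags=1000 LE?T → r1=0x0b

EXEC = [1,9]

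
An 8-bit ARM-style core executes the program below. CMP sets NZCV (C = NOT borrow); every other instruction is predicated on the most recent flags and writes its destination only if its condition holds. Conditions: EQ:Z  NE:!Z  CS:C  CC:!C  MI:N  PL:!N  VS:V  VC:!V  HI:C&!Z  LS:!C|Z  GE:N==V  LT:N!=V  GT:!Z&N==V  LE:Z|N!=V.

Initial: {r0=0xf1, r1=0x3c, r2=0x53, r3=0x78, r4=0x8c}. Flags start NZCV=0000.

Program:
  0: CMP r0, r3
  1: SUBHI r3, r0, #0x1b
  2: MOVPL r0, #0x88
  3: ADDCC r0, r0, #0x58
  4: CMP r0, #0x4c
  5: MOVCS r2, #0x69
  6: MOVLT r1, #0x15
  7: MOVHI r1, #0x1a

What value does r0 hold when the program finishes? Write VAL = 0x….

VAL = 0x88

0: ✓ CMP  NZCV=0011
1: ✓ SUBHI  r3←0xd6
2: ✓ MOVPL  r0←0x88
3: · ADDCC
4: ✓ CMP  NZCV=0011
5: ✓ MOVCS  r2←0x69
6: ✓ MOVLT  r1←0x15
7: ✓ MOVHI  r1←0x1a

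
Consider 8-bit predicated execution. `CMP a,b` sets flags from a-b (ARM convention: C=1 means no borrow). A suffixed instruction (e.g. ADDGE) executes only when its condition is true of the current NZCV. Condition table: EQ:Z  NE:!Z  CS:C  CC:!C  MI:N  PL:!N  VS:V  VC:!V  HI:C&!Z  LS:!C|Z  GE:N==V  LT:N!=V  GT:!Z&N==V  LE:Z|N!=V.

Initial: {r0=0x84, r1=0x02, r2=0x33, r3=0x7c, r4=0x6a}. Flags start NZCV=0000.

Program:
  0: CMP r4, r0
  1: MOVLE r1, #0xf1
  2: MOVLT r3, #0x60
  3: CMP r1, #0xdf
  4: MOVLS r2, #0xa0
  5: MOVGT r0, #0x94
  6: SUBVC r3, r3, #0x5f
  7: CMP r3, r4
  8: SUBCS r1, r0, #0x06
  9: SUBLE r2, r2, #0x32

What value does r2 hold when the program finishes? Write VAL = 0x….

VAL = 0x6e

0: ✓ CMP  NZCV=1001
1: · MOVLE
2: · MOVLT
3: ✓ CMP  NZCV=0000
4: ✓ MOVLS  r2←0xa0
5: ✓ MOVGT  r0←0x94
6: ✓ SUBVC  r3←0x1d
7: ✓ CMP  NZCV=1000
8: · SUBCS
9: ✓ SUBLE  r2←0x6e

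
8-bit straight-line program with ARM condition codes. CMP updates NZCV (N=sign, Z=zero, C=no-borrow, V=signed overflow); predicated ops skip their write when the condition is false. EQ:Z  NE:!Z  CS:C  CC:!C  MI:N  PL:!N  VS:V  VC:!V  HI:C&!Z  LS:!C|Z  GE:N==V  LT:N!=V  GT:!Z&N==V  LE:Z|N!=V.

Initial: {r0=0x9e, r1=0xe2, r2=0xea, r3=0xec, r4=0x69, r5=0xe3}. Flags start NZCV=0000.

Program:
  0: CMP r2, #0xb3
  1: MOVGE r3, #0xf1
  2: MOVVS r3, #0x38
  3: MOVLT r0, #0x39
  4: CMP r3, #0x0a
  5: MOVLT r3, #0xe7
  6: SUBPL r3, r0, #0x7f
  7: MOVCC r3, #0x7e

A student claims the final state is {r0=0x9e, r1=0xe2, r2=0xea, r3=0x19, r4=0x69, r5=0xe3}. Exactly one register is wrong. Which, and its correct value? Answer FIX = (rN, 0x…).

FIX = (r3, 0xe7)

0: ✓ CMP  NZCV=0010
1: ✓ MOVGE  r3←0xf1
2: · MOVVS
3: · MOVLT
4: ✓ CMP  NZCV=1010
5: ✓ MOVLT  r3←0xe7
6: · SUBPL
7: · MOVCC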